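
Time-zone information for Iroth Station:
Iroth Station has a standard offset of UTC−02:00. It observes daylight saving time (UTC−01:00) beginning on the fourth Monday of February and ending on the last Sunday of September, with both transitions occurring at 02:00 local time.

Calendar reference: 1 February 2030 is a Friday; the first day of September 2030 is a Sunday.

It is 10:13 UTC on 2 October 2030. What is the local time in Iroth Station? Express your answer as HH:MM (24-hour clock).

08:13

1 February 2030 is a Friday, so the first Monday is February 4 and the fourth is February 25.
1 September 2030 is a Sunday, so Sundays fall on 1, 8, 15, 22, 29; the last is September 29.
At the standard offset (UTC−02:00), 10:13 UTC − 2h = 08:13 Iroth Station standard time.
The standard-time date in Iroth Station, 2 October 2030, does not fall between 25 February and 29 September, so daylight saving is not in effect and Iroth Station is at UTC−02:00.
10:13 UTC − 2h = 08:13 local.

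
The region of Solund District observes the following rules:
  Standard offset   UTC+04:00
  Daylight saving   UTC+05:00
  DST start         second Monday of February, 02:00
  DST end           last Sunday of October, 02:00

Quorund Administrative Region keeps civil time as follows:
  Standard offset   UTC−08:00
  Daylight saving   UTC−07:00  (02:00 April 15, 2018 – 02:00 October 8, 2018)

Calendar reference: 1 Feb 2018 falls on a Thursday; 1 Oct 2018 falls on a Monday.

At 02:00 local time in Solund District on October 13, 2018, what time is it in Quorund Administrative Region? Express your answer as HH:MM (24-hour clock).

1 February 2018 is a Thursday, so the first Monday is February 5 and the second is February 12.
1 October 2018 is a Monday, so Sundays fall on 7, 14, 21, 28; the last is October 28.
October 13, 2018 falls between 12 February and 28 October, so daylight saving is in effect and Solund District is at UTC+05:00.
02:00 Solund District − 5h = 21:00 UTC (rolling into the previous day, 12 October 2018).
At the standard offset (UTC−08:00), 21:00 UTC − 8h = 13:00 Quorund Administrative Region standard time.
The standard-time date in Quorund Administrative Region, October 12, 2018, does not fall between 15 April and 8 October, so daylight saving is not in effect and Quorund Administrative Region is at UTC−08:00.
21:00 UTC − 8h = 13:00 Quorund Administrative Region.

13:00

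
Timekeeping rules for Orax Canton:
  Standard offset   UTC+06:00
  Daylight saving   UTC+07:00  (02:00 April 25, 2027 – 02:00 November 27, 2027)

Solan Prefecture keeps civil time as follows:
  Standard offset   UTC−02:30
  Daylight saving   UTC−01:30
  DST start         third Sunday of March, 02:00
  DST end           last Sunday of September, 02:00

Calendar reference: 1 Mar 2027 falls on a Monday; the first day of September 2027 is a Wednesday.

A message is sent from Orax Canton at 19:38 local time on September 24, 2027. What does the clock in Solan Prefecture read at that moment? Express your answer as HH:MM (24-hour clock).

September 24, 2027 falls between 25 April and 27 November, so daylight saving is in effect and Orax Canton is at UTC+07:00.
19:38 Orax Canton − 7h = 12:38 UTC.
1 March 2027 is a Monday, so the first Sunday is March 7 and the third is March 21.
1 September 2027 is a Wednesday, so Sundays fall on 5, 12, 19, 26; the last is September 26.
At the standard offset (UTC−02:30), 12:38 UTC − 2h30m = 10:08 Solan Prefecture standard time.
The standard-time date in Solan Prefecture, September 24, 2027, lies within the daylight-saving period (21 March – 26 September), so Solan Prefecture is on daylight time, UTC−01:30.
12:38 UTC − 1h30m = 11:08 Solan Prefecture.

11:08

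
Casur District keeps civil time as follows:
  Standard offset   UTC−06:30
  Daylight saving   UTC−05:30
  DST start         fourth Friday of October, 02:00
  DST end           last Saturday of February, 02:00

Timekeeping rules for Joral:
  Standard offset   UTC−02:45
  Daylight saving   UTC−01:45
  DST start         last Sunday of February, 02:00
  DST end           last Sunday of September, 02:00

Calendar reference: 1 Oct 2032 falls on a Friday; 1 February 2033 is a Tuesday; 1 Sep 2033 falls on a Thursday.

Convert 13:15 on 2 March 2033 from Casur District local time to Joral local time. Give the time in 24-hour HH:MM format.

18:00

1 October 2032 is a Friday, so the first Friday is October 1 and the fourth is October 22.
1 February 2033 is a Tuesday, so Saturdays fall on 5, 12, 19, 26; the last is February 26.
2 March 2033 is outside the daylight-saving period (22 October 2032 – 26 February 2033), so Casur District is on standard time, UTC−06:30.
13:15 Casur District + 6h30m = 19:45 UTC.
1 February 2033 is a Tuesday, so Sundays fall on 6, 13, 20, 27; the last is February 27.
1 September 2033 is a Thursday, so Sundays fall on 4, 11, 18, 25; the last is September 25.
At the standard offset (UTC−02:45), 19:45 UTC − 2h45m = 17:00 Joral standard time.
Daylight saving runs 27 February – 25 September; the standard-time date in Joral, 2 March 2033, is inside that window, so Joral is at UTC−01:45.
19:45 UTC − 1h45m = 18:00 Joral.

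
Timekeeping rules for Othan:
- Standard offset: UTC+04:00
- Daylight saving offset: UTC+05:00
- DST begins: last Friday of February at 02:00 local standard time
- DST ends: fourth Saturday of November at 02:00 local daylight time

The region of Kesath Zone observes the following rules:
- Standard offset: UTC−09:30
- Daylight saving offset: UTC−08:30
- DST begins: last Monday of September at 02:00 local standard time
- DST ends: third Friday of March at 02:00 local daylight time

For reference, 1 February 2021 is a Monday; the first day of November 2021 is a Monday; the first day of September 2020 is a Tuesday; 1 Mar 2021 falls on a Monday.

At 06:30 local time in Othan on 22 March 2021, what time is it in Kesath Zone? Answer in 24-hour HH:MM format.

1 February 2021 is a Monday, so Fridays fall on 5, 12, 19, 26; the last is February 26.
1 November 2021 is a Monday, so the first Saturday is November 6 and the fourth is November 27.
22 March 2021 lies within the daylight-saving period (26 February – 27 November), so Othan is on daylight time, UTC+05:00.
06:30 Othan − 5h = 01:30 UTC.
1 September 2020 is a Tuesday, so Mondays fall on 7, 14, 21, 28; the last is September 28.
1 March 2021 is a Monday, so the first Friday is March 5 and the third is March 19.
At the standard offset (UTC−09:30), 01:30 UTC − 9h30m = 16:00 Kesath Zone standard time (rolling into the previous day, 21 March 2021).
Daylight saving runs 28 September 2020 – 19 March 2021; the standard-time date in Kesath Zone, 21 March 2021, is outside that window, so Kesath Zone is on standard time at UTC−09:30.
01:30 UTC − 9h30m = 16:00 Kesath Zone (rolling into the previous day, 21 March 2021).

16:00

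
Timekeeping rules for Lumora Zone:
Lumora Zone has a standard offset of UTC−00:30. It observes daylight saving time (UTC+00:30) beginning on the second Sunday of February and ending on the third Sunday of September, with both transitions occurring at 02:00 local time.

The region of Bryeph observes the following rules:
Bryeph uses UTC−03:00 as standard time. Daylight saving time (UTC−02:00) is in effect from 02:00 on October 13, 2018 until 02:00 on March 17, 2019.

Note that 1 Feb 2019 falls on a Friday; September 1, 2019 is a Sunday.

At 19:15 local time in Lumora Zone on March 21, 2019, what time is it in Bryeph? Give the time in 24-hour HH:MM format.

1 February 2019 is a Friday, so the first Sunday is February 3 and the second is February 10.
1 September 2019 is a Sunday, so the first Sunday is September 1 and the third is September 15.
Daylight saving runs 10 February – 15 September; March 21, 2019 is inside that window, so Lumora Zone is at UTC+00:30.
19:15 Lumora Zone − 0h30m = 18:45 UTC.
At the standard offset (UTC−03:00), 18:45 UTC − 3h = 15:45 Bryeph standard time.
The standard-time date in Bryeph, March 21, 2019, is outside the daylight-saving period (13 October 2018 – 17 March 2019), so Bryeph is on standard time, UTC−03:00.
18:45 UTC − 3h = 15:45 Bryeph.

15:45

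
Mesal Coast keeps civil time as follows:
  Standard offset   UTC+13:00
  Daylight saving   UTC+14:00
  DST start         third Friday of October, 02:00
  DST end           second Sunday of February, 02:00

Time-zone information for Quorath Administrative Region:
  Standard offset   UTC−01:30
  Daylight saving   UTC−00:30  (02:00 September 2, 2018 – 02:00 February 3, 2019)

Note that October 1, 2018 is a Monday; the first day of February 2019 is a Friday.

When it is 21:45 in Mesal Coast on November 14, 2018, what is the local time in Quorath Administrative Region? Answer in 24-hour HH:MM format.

07:15

1 October 2018 is a Monday, so the first Friday is October 5 and the third is October 19.
1 February 2019 is a Friday, so the first Sunday is February 3 and the second is February 10.
November 14, 2018 lies within the daylight-saving period (19 October 2018 – 10 February 2019), so Mesal Coast is on daylight time, UTC+14:00.
21:45 Mesal Coast − 14h = 07:45 UTC.
At the standard offset (UTC−01:30), 07:45 UTC − 1h30m = 06:15 Quorath Administrative Region standard time.
The standard-time date in Quorath Administrative Region, November 14, 2018, falls between 2 September 2018 and 3 February 2019, so daylight saving is in effect and Quorath Administrative Region is at UTC−00:30.
07:45 UTC − 0h30m = 07:15 Quorath Administrative Region.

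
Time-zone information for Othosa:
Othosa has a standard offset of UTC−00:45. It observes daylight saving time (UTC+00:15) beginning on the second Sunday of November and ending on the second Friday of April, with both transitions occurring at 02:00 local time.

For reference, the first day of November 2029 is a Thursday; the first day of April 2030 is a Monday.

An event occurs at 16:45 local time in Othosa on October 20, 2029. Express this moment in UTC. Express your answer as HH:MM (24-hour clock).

1 November 2029 is a Thursday, so the first Sunday is November 4 and the second is November 11.
1 April 2030 is a Monday, so the first Friday is April 5 and the second is April 12.
October 20, 2029 does not fall between 11 November 2029 and 12 April 2030, so daylight saving is not in effect and Othosa is at UTC−00:45.
16:45 local + 0h45m = 17:30 UTC.

17:30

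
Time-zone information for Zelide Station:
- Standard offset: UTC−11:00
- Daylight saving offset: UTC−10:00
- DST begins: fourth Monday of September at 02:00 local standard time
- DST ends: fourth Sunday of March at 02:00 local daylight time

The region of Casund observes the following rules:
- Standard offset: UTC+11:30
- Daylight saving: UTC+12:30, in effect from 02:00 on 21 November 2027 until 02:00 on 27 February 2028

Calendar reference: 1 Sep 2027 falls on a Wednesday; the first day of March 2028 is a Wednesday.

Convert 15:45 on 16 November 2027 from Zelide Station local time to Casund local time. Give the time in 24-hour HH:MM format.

13:15

1 September 2027 is a Wednesday, so the first Monday is September 6 and the fourth is September 27.
1 March 2028 is a Wednesday, so the first Sunday is March 5 and the fourth is March 26.
16 November 2027 falls between 27 September 2027 and 26 March 2028, so daylight saving is in effect and Zelide Station is at UTC−10:00.
15:45 Zelide Station + 10h = 01:45 UTC (rolling into the next day, 17 November 2027).
At the standard offset (UTC+11:30), 01:45 UTC + 11h30m = 13:15 Casund standard time.
The standard-time date in Casund, 17 November 2027, is outside the daylight-saving period (21 November 2027 – 27 February 2028), so Casund is on standard time, UTC+11:30.
01:45 UTC + 11h30m = 13:15 Casund.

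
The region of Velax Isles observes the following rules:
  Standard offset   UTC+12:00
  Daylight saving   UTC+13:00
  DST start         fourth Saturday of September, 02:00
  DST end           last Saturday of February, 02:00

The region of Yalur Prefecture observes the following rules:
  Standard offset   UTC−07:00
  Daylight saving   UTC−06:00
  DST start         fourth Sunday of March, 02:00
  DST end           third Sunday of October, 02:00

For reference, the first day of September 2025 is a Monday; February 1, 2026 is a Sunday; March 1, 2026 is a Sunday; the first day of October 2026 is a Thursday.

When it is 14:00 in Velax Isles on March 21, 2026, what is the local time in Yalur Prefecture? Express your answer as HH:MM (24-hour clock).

19:00

1 September 2025 is a Monday, so the first Saturday is September 6 and the fourth is September 27.
1 February 2026 is a Sunday, so Saturdays fall on 7, 14, 21, 28; the last is February 28.
March 21, 2026 is outside the daylight-saving period (27 September 2025 – 28 February 2026), so Velax Isles is on standard time, UTC+12:00.
14:00 Velax Isles − 12h = 02:00 UTC.
1 March 2026 is a Sunday, so the first Sunday is March 1 and the fourth is March 22.
1 October 2026 is a Thursday, so the first Sunday is October 4 and the third is October 18.
At the standard offset (UTC−07:00), 02:00 UTC − 7h = 19:00 Yalur Prefecture standard time (rolling into the previous day, 20 March 2026).
Daylight saving runs 22 March – 18 October; the standard-time date in Yalur Prefecture, March 20, 2026, is outside that window, so Yalur Prefecture is on standard time at UTC−07:00.
02:00 UTC − 7h = 19:00 Yalur Prefecture (rolling into the previous day, 20 March 2026).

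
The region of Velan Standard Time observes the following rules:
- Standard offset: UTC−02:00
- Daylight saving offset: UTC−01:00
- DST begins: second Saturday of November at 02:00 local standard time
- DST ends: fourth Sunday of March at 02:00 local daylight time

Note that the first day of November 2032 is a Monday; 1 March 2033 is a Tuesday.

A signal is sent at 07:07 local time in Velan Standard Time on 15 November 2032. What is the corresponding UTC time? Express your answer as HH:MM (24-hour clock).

1 November 2032 is a Monday, so the first Saturday is November 6 and the second is November 13.
1 March 2033 is a Tuesday, so the first Sunday is March 6 and the fourth is March 27.
15 November 2032 lies within the daylight-saving period (13 November 2032 – 27 March 2033), so Velan Standard Time is on daylight time, UTC−01:00.
07:07 local + 1h = 08:07 UTC.

08:07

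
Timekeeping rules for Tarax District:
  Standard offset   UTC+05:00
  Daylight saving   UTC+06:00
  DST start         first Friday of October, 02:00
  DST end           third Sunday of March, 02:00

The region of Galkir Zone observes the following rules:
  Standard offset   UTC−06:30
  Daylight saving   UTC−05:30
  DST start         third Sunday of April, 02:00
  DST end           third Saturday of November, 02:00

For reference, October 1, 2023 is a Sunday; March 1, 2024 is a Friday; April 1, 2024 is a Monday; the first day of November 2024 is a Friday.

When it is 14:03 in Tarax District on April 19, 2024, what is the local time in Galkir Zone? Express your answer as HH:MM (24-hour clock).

1 October 2023 is a Sunday, so the first Friday is October 6.
1 March 2024 is a Friday, so the first Sunday is March 3 and the third is March 17.
April 19, 2024 does not fall between 6 October 2023 and 17 March 2024, so daylight saving is not in effect and Tarax District is at UTC+05:00.
14:03 Tarax District − 5h = 09:03 UTC.
1 April 2024 is a Monday, so the first Sunday is April 7 and the third is April 21.
1 November 2024 is a Friday, so the first Saturday is November 2 and the third is November 16.
At the standard offset (UTC−06:30), 09:03 UTC − 6h30m = 02:33 Galkir Zone standard time.
The standard-time date in Galkir Zone, April 19, 2024, does not fall between 21 April and 16 November, so daylight saving is not in effect and Galkir Zone is at UTC−06:30.
09:03 UTC − 6h30m = 02:33 Galkir Zone.

02:33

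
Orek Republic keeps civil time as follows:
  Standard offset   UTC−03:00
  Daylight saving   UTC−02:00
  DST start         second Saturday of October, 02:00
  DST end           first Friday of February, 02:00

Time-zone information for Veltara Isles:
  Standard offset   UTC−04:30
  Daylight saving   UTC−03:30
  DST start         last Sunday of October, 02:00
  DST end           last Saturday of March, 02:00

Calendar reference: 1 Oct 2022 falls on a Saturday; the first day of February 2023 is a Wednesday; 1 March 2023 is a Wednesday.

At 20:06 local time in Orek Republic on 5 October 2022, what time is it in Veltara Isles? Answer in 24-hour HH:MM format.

18:36

1 October 2022 is a Saturday, so the first Saturday is October 1 and the second is October 8.
1 February 2023 is a Wednesday, so the first Friday is February 3.
5 October 2022 does not fall between 8 October 2022 and 3 February 2023, so daylight saving is not in effect and Orek Republic is at UTC−03:00.
20:06 Orek Republic + 3h = 23:06 UTC.
1 October 2022 is a Saturday, so Sundays fall on 2, 9, 16, 23, 30; the last is October 30.
1 March 2023 is a Wednesday, so Saturdays fall on 4, 11, 18, 25; the last is March 25.
At the standard offset (UTC−04:30), 23:06 UTC − 4h30m = 18:36 Veltara Isles standard time.
Daylight saving runs 30 October 2022 – 25 March 2023; the standard-time date in Veltara Isles, 5 October 2022, is outside that window, so Veltara Isles is on standard time at UTC−04:30.
23:06 UTC − 4h30m = 18:36 Veltara Isles.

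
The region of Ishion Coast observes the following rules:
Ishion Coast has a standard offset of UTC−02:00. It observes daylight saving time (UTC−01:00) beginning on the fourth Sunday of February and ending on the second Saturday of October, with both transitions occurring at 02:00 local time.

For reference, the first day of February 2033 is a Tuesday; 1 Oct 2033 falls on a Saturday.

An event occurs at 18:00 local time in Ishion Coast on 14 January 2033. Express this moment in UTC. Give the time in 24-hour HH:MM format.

20:00

1 February 2033 is a Tuesday, so the first Sunday is February 6 and the fourth is February 27.
1 October 2033 is a Saturday, so the first Saturday is October 1 and the second is October 8.
14 January 2033 is outside the daylight-saving period (27 February – 8 October), so Ishion Coast is on standard time, UTC−02:00.
18:00 local + 2h = 20:00 UTC.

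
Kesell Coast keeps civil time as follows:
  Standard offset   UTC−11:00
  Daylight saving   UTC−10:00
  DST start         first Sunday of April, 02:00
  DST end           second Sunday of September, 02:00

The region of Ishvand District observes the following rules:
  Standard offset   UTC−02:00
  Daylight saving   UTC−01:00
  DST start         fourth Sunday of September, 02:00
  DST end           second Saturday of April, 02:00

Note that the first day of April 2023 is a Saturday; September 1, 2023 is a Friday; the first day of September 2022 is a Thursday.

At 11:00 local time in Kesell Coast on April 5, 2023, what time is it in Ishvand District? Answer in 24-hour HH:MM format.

1 April 2023 is a Saturday, so the first Sunday is April 2.
1 September 2023 is a Friday, so the first Sunday is September 3 and the second is September 10.
April 5, 2023 lies within the daylight-saving period (2 April – 10 September), so Kesell Coast is on daylight time, UTC−10:00.
11:00 Kesell Coast + 10h = 21:00 UTC.
1 September 2022 is a Thursday, so the first Sunday is September 4 and the fourth is September 25.
1 April 2023 is a Saturday, so the first Saturday is April 1 and the second is April 8.
At the standard offset (UTC−02:00), 21:00 UTC − 2h = 19:00 Ishvand District standard time.
The standard-time date in Ishvand District, April 5, 2023, lies within the daylight-saving period (25 September 2022 – 8 April 2023), so Ishvand District is on daylight time, UTC−01:00.
21:00 UTC − 1h = 20:00 Ishvand District.

20:00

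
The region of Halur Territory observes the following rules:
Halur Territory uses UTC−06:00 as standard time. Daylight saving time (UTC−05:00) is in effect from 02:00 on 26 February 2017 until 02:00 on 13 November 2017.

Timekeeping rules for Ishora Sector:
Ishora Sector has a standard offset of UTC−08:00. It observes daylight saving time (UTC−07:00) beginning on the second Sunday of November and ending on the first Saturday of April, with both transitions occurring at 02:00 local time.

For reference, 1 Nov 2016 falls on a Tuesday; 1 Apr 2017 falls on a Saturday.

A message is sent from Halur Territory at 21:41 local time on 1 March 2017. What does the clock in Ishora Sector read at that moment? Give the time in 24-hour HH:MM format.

Daylight saving runs 26 February – 13 November; 1 March 2017 is inside that window, so Halur Territory is at UTC−05:00.
21:41 Halur Territory + 5h = 02:41 UTC (rolling into the next day, 2 March 2017).
1 November 2016 is a Tuesday, so the first Sunday is November 6 and the second is November 13.
1 April 2017 is a Saturday, so the first Saturday is April 1.
At the standard offset (UTC−08:00), 02:41 UTC − 8h = 18:41 Ishora Sector standard time (rolling into the previous day, 1 March 2017).
Daylight saving runs 13 November 2016 – 1 April 2017; the standard-time date in Ishora Sector, 1 March 2017, is inside that window, so Ishora Sector is at UTC−07:00.
02:41 UTC − 7h = 19:41 Ishora Sector (rolling into the previous day, 1 March 2017).

19:41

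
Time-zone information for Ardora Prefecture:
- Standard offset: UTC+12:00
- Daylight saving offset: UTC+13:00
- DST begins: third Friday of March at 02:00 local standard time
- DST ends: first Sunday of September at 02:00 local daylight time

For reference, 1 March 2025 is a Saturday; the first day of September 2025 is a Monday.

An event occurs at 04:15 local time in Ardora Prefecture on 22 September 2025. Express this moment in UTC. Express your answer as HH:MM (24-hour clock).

1 March 2025 is a Saturday, so the first Friday is March 7 and the third is March 21.
1 September 2025 is a Monday, so the first Sunday is September 7.
22 September 2025 does not fall between 21 March and 7 September, so daylight saving is not in effect and Ardora Prefecture is at UTC+12:00.
04:15 local − 12h = 16:15 UTC (rolling into the previous day, 21 September 2025).

16:15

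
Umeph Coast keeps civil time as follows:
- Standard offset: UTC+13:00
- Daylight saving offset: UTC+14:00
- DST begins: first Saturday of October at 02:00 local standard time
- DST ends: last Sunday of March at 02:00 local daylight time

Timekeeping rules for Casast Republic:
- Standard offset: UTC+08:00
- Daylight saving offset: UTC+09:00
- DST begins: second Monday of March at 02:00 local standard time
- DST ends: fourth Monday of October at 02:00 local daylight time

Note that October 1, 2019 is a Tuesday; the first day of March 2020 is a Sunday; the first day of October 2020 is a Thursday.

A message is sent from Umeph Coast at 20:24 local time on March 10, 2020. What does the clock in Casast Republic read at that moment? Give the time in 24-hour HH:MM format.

1 October 2019 is a Tuesday, so the first Saturday is October 5.
1 March 2020 is a Sunday, so Sundays fall on 1, 8, 15, 22, 29; the last is March 29.
March 10, 2020 lies within the daylight-saving period (5 October 2019 – 29 March 2020), so Umeph Coast is on daylight time, UTC+14:00.
20:24 Umeph Coast − 14h = 06:24 UTC.
1 March 2020 is a Sunday, so the first Monday is March 2 and the second is March 9.
1 October 2020 is a Thursday, so the first Monday is October 5 and the fourth is October 26.
At the standard offset (UTC+08:00), 06:24 UTC + 8h = 14:24 Casast Republic standard time.
Daylight saving runs 9 March – 26 October; the standard-time date in Casast Republic, March 10, 2020, is inside that window, so Casast Republic is at UTC+09:00.
06:24 UTC + 9h = 15:24 Casast Republic.

15:24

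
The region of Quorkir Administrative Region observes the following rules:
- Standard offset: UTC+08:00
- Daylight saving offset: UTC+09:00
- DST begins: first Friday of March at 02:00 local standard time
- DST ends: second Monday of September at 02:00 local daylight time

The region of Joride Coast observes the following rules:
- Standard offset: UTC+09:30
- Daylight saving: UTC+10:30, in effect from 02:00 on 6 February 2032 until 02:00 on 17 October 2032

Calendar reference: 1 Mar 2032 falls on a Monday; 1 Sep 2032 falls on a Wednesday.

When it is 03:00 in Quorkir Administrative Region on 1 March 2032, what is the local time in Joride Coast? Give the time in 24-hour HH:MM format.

05:30

1 March 2032 is a Monday, so the first Friday is March 5.
1 September 2032 is a Wednesday, so the first Monday is September 6 and the second is September 13.
Daylight saving runs 5 March – 13 September; 1 March 2032 is outside that window, so Quorkir Administrative Region is on standard time at UTC+08:00.
03:00 Quorkir Administrative Region − 8h = 19:00 UTC (rolling into the previous day, 29 February 2032).
At the standard offset (UTC+09:30), 19:00 UTC + 9h30m = 04:30 Joride Coast standard time (rolling into the next day, 1 March 2032).
Daylight saving runs 6 February – 17 October; the standard-time date in Joride Coast, 1 March 2032, is inside that window, so Joride Coast is at UTC+10:30.
19:00 UTC + 10h30m = 05:30 Joride Coast (rolling into the next day, 1 March 2032).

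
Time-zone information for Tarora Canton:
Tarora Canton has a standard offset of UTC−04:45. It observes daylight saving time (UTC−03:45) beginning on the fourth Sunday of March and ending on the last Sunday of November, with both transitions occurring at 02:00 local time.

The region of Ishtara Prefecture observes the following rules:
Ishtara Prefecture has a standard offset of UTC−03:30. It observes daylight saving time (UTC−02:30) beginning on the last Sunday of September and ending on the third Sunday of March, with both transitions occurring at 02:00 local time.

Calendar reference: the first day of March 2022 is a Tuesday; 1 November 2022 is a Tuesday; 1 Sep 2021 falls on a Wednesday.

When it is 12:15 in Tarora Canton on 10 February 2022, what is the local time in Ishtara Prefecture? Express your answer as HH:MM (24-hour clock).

1 March 2022 is a Tuesday, so the first Sunday is March 6 and the fourth is March 27.
1 November 2022 is a Tuesday, so Sundays fall on 6, 13, 20, 27; the last is November 27.
Daylight saving runs 27 March – 27 November; 10 February 2022 is outside that window, so Tarora Canton is on standard time at UTC−04:45.
12:15 Tarora Canton + 4h45m = 17:00 UTC.
1 September 2021 is a Wednesday, so Sundays fall on 5, 12, 19, 26; the last is September 26.
1 March 2022 is a Tuesday, so the first Sunday is March 6 and the third is March 20.
At the standard offset (UTC−03:30), 17:00 UTC − 3h30m = 13:30 Ishtara Prefecture standard time.
The standard-time date in Ishtara Prefecture, 10 February 2022, falls between 26 September 2021 and 20 March 2022, so daylight saving is in effect and Ishtara Prefecture is at UTC−02:30.
17:00 UTC − 2h30m = 14:30 Ishtara Prefecture.

14:30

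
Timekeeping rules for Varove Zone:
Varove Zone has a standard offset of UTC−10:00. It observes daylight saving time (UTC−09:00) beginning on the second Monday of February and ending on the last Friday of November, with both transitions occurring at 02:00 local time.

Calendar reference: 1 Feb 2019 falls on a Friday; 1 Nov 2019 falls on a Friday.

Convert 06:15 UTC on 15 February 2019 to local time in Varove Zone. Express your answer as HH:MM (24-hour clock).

21:15

1 February 2019 is a Friday, so the first Monday is February 4 and the second is February 11.
1 November 2019 is a Friday, so Fridays fall on 1, 8, 15, 22, 29; the last is November 29.
At the standard offset (UTC−10:00), 06:15 UTC − 10h = 20:15 Varove Zone standard time (rolling into the previous day, 14 February 2019).
Daylight saving runs 11 February – 29 November; the standard-time date in Varove Zone, 14 February 2019, is inside that window, so Varove Zone is at UTC−09:00.
06:15 UTC − 9h = 21:15 local (rolling into the previous day, 14 February 2019).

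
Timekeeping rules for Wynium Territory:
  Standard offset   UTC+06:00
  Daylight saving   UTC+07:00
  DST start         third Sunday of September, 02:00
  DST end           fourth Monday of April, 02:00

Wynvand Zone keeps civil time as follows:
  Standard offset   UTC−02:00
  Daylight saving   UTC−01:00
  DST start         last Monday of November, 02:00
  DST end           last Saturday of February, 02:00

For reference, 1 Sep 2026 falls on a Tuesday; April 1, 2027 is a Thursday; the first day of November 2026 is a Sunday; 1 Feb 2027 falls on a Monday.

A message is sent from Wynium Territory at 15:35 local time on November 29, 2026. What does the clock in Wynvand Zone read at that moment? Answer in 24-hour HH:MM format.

06:35

1 September 2026 is a Tuesday, so the first Sunday is September 6 and the third is September 20.
1 April 2027 is a Thursday, so the first Monday is April 5 and the fourth is April 26.
November 29, 2026 lies within the daylight-saving period (20 September 2026 – 26 April 2027), so Wynium Territory is on daylight time, UTC+07:00.
15:35 Wynium Territory − 7h = 08:35 UTC.
1 November 2026 is a Sunday, so Mondays fall on 2, 9, 16, 23, 30; the last is November 30.
1 February 2027 is a Monday, so Saturdays fall on 6, 13, 20, 27; the last is February 27.
At the standard offset (UTC−02:00), 08:35 UTC − 2h = 06:35 Wynvand Zone standard time.
The standard-time date in Wynvand Zone, November 29, 2026, does not fall between 30 November 2026 and 27 February 2027, so daylight saving is not in effect and Wynvand Zone is at UTC−02:00.
08:35 UTC − 2h = 06:35 Wynvand Zone.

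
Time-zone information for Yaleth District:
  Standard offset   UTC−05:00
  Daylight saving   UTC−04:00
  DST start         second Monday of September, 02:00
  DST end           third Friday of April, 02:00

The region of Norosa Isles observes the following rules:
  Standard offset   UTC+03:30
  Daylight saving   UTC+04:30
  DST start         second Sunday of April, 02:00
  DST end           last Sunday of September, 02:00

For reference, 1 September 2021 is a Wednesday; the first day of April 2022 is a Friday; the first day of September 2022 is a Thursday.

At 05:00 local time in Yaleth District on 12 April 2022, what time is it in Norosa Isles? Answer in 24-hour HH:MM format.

1 September 2021 is a Wednesday, so the first Monday is September 6 and the second is September 13.
1 April 2022 is a Friday, so the first Friday is April 1 and the third is April 15.
12 April 2022 lies within the daylight-saving period (13 September 2021 – 15 April 2022), so Yaleth District is on daylight time, UTC−04:00.
05:00 Yaleth District + 4h = 09:00 UTC.
1 April 2022 is a Friday, so the first Sunday is April 3 and the second is April 10.
1 September 2022 is a Thursday, so Sundays fall on 4, 11, 18, 25; the last is September 25.
At the standard offset (UTC+03:30), 09:00 UTC + 3h30m = 12:30 Norosa Isles standard time.
The standard-time date in Norosa Isles, 12 April 2022, lies within the daylight-saving period (10 April – 25 September), so Norosa Isles is on daylight time, UTC+04:30.
09:00 UTC + 4h30m = 13:30 Norosa Isles.

13:30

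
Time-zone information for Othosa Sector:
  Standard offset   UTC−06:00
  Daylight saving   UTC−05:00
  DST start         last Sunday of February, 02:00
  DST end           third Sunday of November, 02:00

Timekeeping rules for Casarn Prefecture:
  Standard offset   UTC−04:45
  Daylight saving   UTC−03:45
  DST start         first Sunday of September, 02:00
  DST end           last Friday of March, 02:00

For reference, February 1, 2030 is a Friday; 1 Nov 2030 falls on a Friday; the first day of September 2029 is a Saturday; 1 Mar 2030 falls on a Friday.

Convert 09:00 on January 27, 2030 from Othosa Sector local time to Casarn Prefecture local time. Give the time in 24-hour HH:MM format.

1 February 2030 is a Friday, so Sundays fall on 3, 10, 17, 24; the last is February 24.
1 November 2030 is a Friday, so the first Sunday is November 3 and the third is November 17.
January 27, 2030 is outside the daylight-saving period (24 February – 17 November), so Othosa Sector is on standard time, UTC−06:00.
09:00 Othosa Sector + 6h = 15:00 UTC.
1 September 2029 is a Saturday, so the first Sunday is September 2.
1 March 2030 is a Friday, so Fridays fall on 1, 8, 15, 22, 29; the last is March 29.
At the standard offset (UTC−04:45), 15:00 UTC − 4h45m = 10:15 Casarn Prefecture standard time.
The standard-time date in Casarn Prefecture, January 27, 2030, lies within the daylight-saving period (2 September 2029 – 29 March 2030), so Casarn Prefecture is on daylight time, UTC−03:45.
15:00 UTC − 3h45m = 11:15 Casarn Prefecture.

11:15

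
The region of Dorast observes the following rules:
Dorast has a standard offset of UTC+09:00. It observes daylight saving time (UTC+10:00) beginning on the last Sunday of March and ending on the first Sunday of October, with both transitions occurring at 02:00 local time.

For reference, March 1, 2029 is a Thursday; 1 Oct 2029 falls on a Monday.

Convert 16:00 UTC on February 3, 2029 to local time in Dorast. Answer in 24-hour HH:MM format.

1 March 2029 is a Thursday, so Sundays fall on 4, 11, 18, 25; the last is March 25.
1 October 2029 is a Monday, so the first Sunday is October 7.
At the standard offset (UTC+09:00), 16:00 UTC + 9h = 01:00 Dorast standard time (rolling into the next day, 4 February 2029).
The standard-time date in Dorast, February 4, 2029, does not fall between 25 March and 7 October, so daylight saving is not in effect and Dorast is at UTC+09:00.
16:00 UTC + 9h = 01:00 local (rolling into the next day, 4 February 2029).

01:00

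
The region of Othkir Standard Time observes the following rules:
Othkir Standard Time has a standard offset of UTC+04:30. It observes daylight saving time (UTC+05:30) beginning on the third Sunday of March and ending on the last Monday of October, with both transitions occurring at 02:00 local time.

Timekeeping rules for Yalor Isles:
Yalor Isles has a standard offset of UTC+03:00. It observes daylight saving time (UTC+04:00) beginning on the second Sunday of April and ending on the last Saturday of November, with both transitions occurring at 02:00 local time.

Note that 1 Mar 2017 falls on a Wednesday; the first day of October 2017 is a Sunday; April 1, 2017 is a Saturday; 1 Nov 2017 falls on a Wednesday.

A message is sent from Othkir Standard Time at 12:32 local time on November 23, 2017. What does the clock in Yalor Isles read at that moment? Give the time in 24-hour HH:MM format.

12:02

1 March 2017 is a Wednesday, so the first Sunday is March 5 and the third is March 19.
1 October 2017 is a Sunday, so Mondays fall on 2, 9, 16, 23, 30; the last is October 30.
Daylight saving runs 19 March – 30 October; November 23, 2017 is outside that window, so Othkir Standard Time is on standard time at UTC+04:30.
12:32 Othkir Standard Time − 4h30m = 08:02 UTC.
1 April 2017 is a Saturday, so the first Sunday is April 2 and the second is April 9.
1 November 2017 is a Wednesday, so Saturdays fall on 4, 11, 18, 25; the last is November 25.
At the standard offset (UTC+03:00), 08:02 UTC + 3h = 11:02 Yalor Isles standard time.
The standard-time date in Yalor Isles, November 23, 2017, falls between 9 April and 25 November, so daylight saving is in effect and Yalor Isles is at UTC+04:00.
08:02 UTC + 4h = 12:02 Yalor Isles.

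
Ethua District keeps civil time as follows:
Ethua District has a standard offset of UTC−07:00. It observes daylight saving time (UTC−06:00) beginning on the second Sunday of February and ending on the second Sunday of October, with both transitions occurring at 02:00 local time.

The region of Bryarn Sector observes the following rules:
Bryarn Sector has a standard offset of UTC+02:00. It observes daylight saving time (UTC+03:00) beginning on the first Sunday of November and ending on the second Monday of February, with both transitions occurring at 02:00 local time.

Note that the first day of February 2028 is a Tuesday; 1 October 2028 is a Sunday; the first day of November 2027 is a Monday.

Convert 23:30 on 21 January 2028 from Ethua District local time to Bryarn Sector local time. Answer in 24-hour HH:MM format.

09:30

1 February 2028 is a Tuesday, so the first Sunday is February 6 and the second is February 13.
1 October 2028 is a Sunday, so the first Sunday is October 1 and the second is October 8.
Daylight saving runs 13 February – 8 October; 21 January 2028 is outside that window, so Ethua District is on standard time at UTC−07:00.
23:30 Ethua District + 7h = 06:30 UTC (rolling into the next day, 22 January 2028).
1 November 2027 is a Monday, so the first Sunday is November 7.
1 February 2028 is a Tuesday, so the first Monday is February 7 and the second is February 14.
At the standard offset (UTC+02:00), 06:30 UTC + 2h = 08:30 Bryarn Sector standard time.
The standard-time date in Bryarn Sector, 22 January 2028, lies within the daylight-saving period (7 November 2027 – 14 February 2028), so Bryarn Sector is on daylight time, UTC+03:00.
06:30 UTC + 3h = 09:30 Bryarn Sector.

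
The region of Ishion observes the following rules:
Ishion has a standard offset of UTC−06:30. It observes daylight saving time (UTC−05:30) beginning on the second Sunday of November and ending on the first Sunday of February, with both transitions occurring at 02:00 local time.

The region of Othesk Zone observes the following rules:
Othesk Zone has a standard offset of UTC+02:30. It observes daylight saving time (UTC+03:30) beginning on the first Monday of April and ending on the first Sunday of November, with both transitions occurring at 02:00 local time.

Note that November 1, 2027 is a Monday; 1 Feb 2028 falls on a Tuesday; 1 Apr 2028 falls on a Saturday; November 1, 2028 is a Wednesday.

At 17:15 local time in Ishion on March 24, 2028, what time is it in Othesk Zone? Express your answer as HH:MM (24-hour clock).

02:15

1 November 2027 is a Monday, so the first Sunday is November 7 and the second is November 14.
1 February 2028 is a Tuesday, so the first Sunday is February 6.
Daylight saving runs 14 November 2027 – 6 February 2028; March 24, 2028 is outside that window, so Ishion is on standard time at UTC−06:30.
17:15 Ishion + 6h30m = 23:45 UTC.
1 April 2028 is a Saturday, so the first Monday is April 3.
1 November 2028 is a Wednesday, so the first Sunday is November 5.
At the standard offset (UTC+02:30), 23:45 UTC + 2h30m = 02:15 Othesk Zone standard time (rolling into the next day, 25 March 2028).
The standard-time date in Othesk Zone, March 25, 2028, does not fall between 3 April and 5 November, so daylight saving is not in effect and Othesk Zone is at UTC+02:30.
23:45 UTC + 2h30m = 02:15 Othesk Zone (rolling into the next day, 25 March 2028).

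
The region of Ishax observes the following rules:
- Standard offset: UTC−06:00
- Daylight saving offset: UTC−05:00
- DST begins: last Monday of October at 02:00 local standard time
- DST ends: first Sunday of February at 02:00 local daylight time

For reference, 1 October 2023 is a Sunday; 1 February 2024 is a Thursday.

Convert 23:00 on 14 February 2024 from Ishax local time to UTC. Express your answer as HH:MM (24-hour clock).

05:00

1 October 2023 is a Sunday, so Mondays fall on 2, 9, 16, 23, 30; the last is October 30.
1 February 2024 is a Thursday, so the first Sunday is February 4.
14 February 2024 does not fall between 30 October 2023 and 4 February 2024, so daylight saving is not in effect and Ishax is at UTC−06:00.
23:00 local + 6h = 05:00 UTC (rolling into the next day, 15 February 2024).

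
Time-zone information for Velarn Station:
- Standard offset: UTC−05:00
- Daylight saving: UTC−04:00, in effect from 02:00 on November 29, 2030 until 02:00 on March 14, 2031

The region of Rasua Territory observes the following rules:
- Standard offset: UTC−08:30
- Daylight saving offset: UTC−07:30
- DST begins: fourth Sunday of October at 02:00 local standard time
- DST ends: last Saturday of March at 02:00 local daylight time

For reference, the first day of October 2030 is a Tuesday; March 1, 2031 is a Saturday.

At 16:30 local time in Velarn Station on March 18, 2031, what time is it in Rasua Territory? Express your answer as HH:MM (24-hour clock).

Daylight saving runs 29 November 2030 – 14 March 2031; March 18, 2031 is outside that window, so Velarn Station is on standard time at UTC−05:00.
16:30 Velarn Station + 5h = 21:30 UTC.
1 October 2030 is a Tuesday, so the first Sunday is October 6 and the fourth is October 27.
1 March 2031 is a Saturday, so Saturdays fall on 1, 8, 15, 22, 29; the last is March 29.
At the standard offset (UTC−08:30), 21:30 UTC − 8h30m = 13:00 Rasua Territory standard time.
The standard-time date in Rasua Territory, March 18, 2031, lies within the daylight-saving period (27 October 2030 – 29 March 2031), so Rasua Territory is on daylight time, UTC−07:30.
21:30 UTC − 7h30m = 14:00 Rasua Territory.

14:00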